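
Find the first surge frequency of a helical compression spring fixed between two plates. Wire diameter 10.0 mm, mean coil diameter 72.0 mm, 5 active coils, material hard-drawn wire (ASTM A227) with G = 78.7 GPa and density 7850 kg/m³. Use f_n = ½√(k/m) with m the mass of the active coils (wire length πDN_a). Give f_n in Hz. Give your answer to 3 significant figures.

137 Hz

k = Gd⁴/(8D³N_a) = (78.7×10³)(10.0⁴)/(8·72.0³·5) = 52.713 N/mm = 52713 N/m
Wire length L = πDN_a = π·72.0·5 = 1131 mm
m = ρ·(πd²/4)·L = 7850 × 78.54×10⁻⁶ m² × 1.131 m = 0.69729 kg
f_n = ½√(k/m) = 0.5·√(52713/0.69729) = 0.5·√(75597) = 137.47 Hz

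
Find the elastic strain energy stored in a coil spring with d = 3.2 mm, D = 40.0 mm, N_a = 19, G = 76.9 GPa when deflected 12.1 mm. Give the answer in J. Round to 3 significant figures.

0.0607 J

k = Gd⁴/(8D³N_a) = (76.9×10³)(3.2⁴)/(8·40.0³·19) = 0.8289 N/mm
U = ½kδ² = 0.5 × 0.8289 × 12.1² = 60.68 N·mm = 0.06068 J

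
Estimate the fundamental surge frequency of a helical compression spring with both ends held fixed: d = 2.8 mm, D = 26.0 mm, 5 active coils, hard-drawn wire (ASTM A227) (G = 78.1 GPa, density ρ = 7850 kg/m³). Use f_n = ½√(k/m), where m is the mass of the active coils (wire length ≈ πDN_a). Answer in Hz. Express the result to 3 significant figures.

k = Gd⁴/(8D³N_a) = (78.1×10³)(2.8⁴)/(8·26.0³·5) = 6.8282 N/mm = 6828.2 N/m
Wire length L = πDN_a = π·26.0·5 = 408.41 mm
m = ρ·(πd²/4)·L = 7850 × 6.1575×10⁻⁶ m² × 0.40841 m = 0.019741 kg
f_n = ½√(k/m) = 0.5·√(6828.2/0.019741) = 0.5·√(3.4589e+05) = 294.06 Hz

294 Hz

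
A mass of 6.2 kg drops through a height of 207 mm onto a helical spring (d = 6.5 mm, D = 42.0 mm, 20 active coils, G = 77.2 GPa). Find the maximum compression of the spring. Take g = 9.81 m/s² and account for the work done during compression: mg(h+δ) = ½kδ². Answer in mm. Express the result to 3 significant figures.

k = Gd⁴/(8D³N_a) = (77.2×10³)(6.5⁴)/(8·42.0³·20) = 11.625 N/mm
W = mg = 6.2 × 9.81 = 60.822 N
½kδ² − Wδ − Wh = 0 → δ = (W + √(W² + 2kWh))/k
δ = (60.822 + √(3699.3 + 292728))/11.625 = (60.822 + 544.45)/11.625 = 52.065 mm

52.1 mm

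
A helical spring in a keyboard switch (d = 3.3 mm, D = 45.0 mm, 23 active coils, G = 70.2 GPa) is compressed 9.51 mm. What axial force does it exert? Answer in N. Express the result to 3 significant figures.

4.72 N

k = Gd⁴/(8D³N_a) = (70.2×10³)(3.3⁴)/(8·45.0³·23) = 0.49652 N/mm
F = k·δ = 0.49652 × 9.51 = 4.7219 N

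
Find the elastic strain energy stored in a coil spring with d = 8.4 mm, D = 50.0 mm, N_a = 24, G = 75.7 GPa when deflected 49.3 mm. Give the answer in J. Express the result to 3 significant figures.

k = Gd⁴/(8D³N_a) = (75.7×10³)(8.4⁴)/(8·50.0³·24) = 15.704 N/mm
U = ½kδ² = 0.5 × 15.704 × 49.3² = 19084 N·mm = 19.084 J

19.1 J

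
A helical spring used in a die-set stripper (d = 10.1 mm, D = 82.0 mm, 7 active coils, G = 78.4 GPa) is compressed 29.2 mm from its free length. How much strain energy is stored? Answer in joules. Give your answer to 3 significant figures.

11.3 J

k = Gd⁴/(8D³N_a) = (78.4×10³)(10.1⁴)/(8·82.0³·7) = 26.422 N/mm
U = ½kδ² = 0.5 × 26.422 × 29.2² = 11264 N·mm = 11.264 J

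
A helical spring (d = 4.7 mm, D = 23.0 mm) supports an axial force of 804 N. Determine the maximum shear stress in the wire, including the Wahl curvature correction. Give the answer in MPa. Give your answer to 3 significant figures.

598 MPa

Spring index C = D/d = 23.0/4.7 = 4.8936
K_W = (4C−1)/(4C−4) + 0.615/C = 18.574/15.574 + 0.1257 = 1.3183
τ₀ = 8FD/(πd³) = 8·804·23.0/(π·4.7³) = 147936/326.17 = 453.56 MPa
τ_max = K·τ₀ = 1.3183 × 453.56 = 597.92 MPa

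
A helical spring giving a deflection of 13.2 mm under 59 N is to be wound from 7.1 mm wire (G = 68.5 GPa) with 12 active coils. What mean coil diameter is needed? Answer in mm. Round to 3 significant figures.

74.0 mm

Required rate k = F/δ = 59/13.2 = 4.4697 N/mm
D = (Gd⁴/(8N_a·k))^(1/3) = (68.5×10³·7.1⁴/(8·12·4.4697))^(1/3)
  = (405672)^(1/3) = 74.0272 mm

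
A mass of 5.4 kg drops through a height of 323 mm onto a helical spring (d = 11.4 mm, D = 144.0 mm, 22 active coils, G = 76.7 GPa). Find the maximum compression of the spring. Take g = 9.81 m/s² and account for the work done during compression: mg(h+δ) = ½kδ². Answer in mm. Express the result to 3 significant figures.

k = Gd⁴/(8D³N_a) = (76.7×10³)(11.4⁴)/(8·144.0³·22) = 2.465 N/mm
W = mg = 5.4 × 9.81 = 52.974 N
½kδ² − Wδ − Wh = 0 → δ = (W + √(W² + 2kWh))/k
δ = (52.974 + √(2806.2 + 84354.8))/2.465 = (52.974 + 295.23)/2.465 = 141.26 mm

141 mm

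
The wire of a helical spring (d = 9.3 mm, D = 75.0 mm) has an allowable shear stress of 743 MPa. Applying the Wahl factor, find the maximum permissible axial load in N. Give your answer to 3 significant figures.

C = D/d = 75.0/9.3 = 8.0645
K_W = (4C−1)/(4C−4) + 0.615/C = 31.258/28.258 + 0.0763 = 1.1824
τ_max = K·8FD/(πd³) → F_max = τ_allow·πd³/(8DK)
F_max = 743·π·9.3³/(8·75.0·1.1824) = 1.8775e+06/709.45 = 2646.4 N

2650 N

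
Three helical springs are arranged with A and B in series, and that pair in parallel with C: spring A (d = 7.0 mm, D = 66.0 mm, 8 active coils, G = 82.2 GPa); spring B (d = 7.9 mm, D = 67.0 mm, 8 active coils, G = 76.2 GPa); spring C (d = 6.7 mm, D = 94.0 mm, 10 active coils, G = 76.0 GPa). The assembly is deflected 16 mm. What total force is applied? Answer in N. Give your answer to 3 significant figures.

138 N

k_A = Gd⁴/(8D³N_a) = (82.2×10³)(7.0⁴)/(8·66.0³·8) = 10.726 N/mm
k_B = Gd⁴/(8D³N_a) = (76.2×10³)(7.9⁴)/(8·67.0³·8) = 15.419 N/mm
k_C = Gd⁴/(8D³N_a) = (76.0×10³)(6.7⁴)/(8·94.0³·10) = 2.3048 N/mm
Springs A,B series: k_AB = 1/(1/10.726+1/15.419) = 6.3258 N/mm; parallel with C: k_eq = 6.3258+2.3048 = 8.6306 N/mm
F = k_eq·δ = 8.6306·16 = 138.09 N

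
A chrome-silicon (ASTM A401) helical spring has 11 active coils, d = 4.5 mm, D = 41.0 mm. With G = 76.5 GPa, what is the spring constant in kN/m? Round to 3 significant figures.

5.17 kN/m

k = Gd⁴/(8D³N_a) = (76.5×10³ × 4.5⁴) / (8 × 41.0³ × 11)
  = 3.13698e+07 / 6.06505e+06 = 5.1722 N/mm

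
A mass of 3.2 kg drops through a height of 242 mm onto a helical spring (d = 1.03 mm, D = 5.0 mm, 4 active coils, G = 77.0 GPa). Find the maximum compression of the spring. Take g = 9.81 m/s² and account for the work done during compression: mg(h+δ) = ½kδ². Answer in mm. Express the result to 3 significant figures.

28.0 mm

k = Gd⁴/(8D³N_a) = (77.0×10³)(1.03⁴)/(8·5.0³·4) = 21.666 N/mm
W = mg = 3.2 × 9.81 = 31.392 N
½kδ² − Wδ − Wh = 0 → δ = (W + √(W² + 2kWh))/k
δ = (31.392 + √(985.46 + 329188))/21.666 = (31.392 + 574.61)/21.666 = 27.97 mm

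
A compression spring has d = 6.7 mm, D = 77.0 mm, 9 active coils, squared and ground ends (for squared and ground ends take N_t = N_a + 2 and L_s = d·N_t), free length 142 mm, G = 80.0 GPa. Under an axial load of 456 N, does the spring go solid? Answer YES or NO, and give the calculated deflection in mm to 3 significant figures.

k = Gd⁴/(8D³N_a) = (80.0×10³)(6.7⁴)/(8·77.0³·9) = 4.9044 N/mm
N_t = 11; L_s = 6.7·11 = 73.7 mm; δ_solid = L₀ − L_s = 142 − 73.7 = 68.3 mm
δ = F/k = 456/4.9044 = 92.978 mm
δ ≥ δ_solid → spring goes solid

YES, δ = 93.0 mm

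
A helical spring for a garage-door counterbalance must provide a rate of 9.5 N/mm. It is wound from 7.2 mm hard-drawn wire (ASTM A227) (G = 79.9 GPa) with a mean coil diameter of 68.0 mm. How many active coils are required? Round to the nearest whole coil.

N_a = Gd⁴/(8D³k) = (79.9×10³ × 7.2⁴)/(8 × 68.0³ × 9.5)
    = 2.14722e+08 / 2.38968e+07 = 8.985 → 9 coils

9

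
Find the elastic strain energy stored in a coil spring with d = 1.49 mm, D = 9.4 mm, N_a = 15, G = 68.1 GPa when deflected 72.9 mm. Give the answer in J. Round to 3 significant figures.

k = Gd⁴/(8D³N_a) = (68.1×10³)(1.49⁴)/(8·9.4³·15) = 3.3677 N/mm
U = ½kδ² = 0.5 × 3.3677 × 72.9² = 8948.5 N·mm = 8.9485 J

8.95 J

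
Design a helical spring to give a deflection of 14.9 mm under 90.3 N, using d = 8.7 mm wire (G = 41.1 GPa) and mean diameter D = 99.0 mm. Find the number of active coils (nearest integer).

5

Required rate k = F/δ = 90.3/14.9 = 6.0604 N/mm
N_a = Gd⁴/(8D³k) = (41.1×10³ × 8.7⁴)/(8 × 99.0³ × 6.0604)
    = 2.35461e+08 / 4.70432e+07 = 5.005 → 5 coils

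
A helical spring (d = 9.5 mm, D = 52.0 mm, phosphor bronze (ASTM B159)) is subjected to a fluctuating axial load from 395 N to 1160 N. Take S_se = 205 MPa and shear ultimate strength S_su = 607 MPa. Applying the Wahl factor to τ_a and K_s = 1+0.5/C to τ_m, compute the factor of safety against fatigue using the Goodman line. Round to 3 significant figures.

1.71

C = D/d = 52.0/9.5 = 5.4737; K_W = (4C−1)/(4C−4)+0.615/C = 1.2800; K_s = 1+0.5/C = 1.0913
F_a = (F_max−F_min)/2 = 382.5 N; F_m = (F_max+F_min)/2 = 777.5 N
τ_a = K_W·8F_aD/(πd³) = 1.2800 × 59.075 = 75.616 MPa
τ_m = K_s·8F_mD/(πd³) = 1.0913 × 120.08 = 131.05 MPa
Goodman: 1/n_f = τ_a/S_se + τ_m/S_su = 75.616/205 + 131.05/607 = 0.36886 + 0.21590 = 0.58476
n_f = 1/0.58476 = 1.71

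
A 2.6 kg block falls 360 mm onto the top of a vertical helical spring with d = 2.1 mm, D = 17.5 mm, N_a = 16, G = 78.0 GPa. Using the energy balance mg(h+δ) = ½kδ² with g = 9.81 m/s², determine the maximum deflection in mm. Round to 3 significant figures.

k = Gd⁴/(8D³N_a) = (78.0×10³)(2.1⁴)/(8·17.5³·16) = 2.2113 N/mm
W = mg = 2.6 × 9.81 = 25.506 N
½kδ² − Wδ − Wh = 0 → δ = (W + √(W² + 2kWh))/k
δ = (25.506 + √(650.56 + 40609))/2.2113 = (25.506 + 203.12)/2.2113 = 103.39 mm

103 mm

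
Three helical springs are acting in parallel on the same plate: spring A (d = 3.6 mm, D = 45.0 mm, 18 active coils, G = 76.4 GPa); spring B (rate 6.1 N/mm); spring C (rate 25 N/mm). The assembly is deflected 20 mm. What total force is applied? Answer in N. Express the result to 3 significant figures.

k_A = Gd⁴/(8D³N_a) = (76.4×10³)(3.6⁴)/(8·45.0³·18) = 0.97792 N/mm
Parallel: k_eq = 0.97792 + 6.1 + 25 = 32.078 N/mm
F = k_eq·δ = 32.078·20 = 641.56 N

642 N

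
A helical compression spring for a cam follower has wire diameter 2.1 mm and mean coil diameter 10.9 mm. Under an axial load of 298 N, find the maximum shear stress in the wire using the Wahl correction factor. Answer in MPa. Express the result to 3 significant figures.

1160 MPa

Spring index C = D/d = 10.9/2.1 = 5.1905
K_W = (4C−1)/(4C−4) + 0.615/C = 19.762/16.762 + 0.1185 = 1.2975
τ₀ = 8FD/(πd³) = 8·298·10.9/(π·2.1³) = 25985.6/29.094 = 893.15 MPa
τ_max = K·τ₀ = 1.2975 × 893.15 = 1158.8 MPa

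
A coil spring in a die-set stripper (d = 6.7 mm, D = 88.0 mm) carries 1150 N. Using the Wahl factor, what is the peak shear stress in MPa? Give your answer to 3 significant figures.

Spring index C = D/d = 88.0/6.7 = 13.1343
K_W = (4C−1)/(4C−4) + 0.615/C = 51.537/48.537 + 0.0468 = 1.1086
τ₀ = 8FD/(πd³) = 8·1150·88.0/(π·6.7³) = 809600/944.87 = 856.83 MPa
τ_max = K·τ₀ = 1.1086 × 856.83 = 949.91 MPa

950 MPa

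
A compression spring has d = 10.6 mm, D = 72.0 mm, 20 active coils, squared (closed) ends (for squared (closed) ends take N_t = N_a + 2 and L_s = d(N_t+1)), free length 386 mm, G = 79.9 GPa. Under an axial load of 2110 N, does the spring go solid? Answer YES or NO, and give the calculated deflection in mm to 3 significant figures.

k = Gd⁴/(8D³N_a) = (79.9×10³)(10.6⁴)/(8·72.0³·20) = 16.891 N/mm
N_t = 22; L_s = 10.6·23 = 243.8 mm; δ_solid = L₀ − L_s = 386 − 243.8 = 142.2 mm
δ = F/k = 2110/16.891 = 124.92 mm
δ < δ_solid → spring does not go solid

NO, δ = 125 mm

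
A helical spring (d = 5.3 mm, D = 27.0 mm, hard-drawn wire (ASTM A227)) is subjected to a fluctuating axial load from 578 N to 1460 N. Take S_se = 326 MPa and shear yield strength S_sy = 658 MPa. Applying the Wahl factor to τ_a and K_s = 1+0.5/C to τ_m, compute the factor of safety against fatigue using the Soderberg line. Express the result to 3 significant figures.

0.625

C = D/d = 27.0/5.3 = 5.0943; K_W = (4C−1)/(4C−4)+0.615/C = 1.3039; K_s = 1+0.5/C = 1.0981
F_a = (F_max−F_min)/2 = 441 N; F_m = (F_max+F_min)/2 = 1019 N
τ_a = K_W·8F_aD/(πd³) = 1.3039 × 203.66 = 265.56 MPa
τ_m = K_s·8F_mD/(πd³) = 1.0981 × 470.6 = 516.79 MPa
Soderberg: 1/n_f = τ_a/S_se + τ_m/S_sy = 265.56/326 + 516.79/658 = 0.81460 + 0.78539 = 1.6
n_f = 1/1.6 = 0.625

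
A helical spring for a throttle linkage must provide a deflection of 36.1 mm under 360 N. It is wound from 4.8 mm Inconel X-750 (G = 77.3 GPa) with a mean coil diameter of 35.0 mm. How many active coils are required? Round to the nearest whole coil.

Required rate k = F/δ = 360/36.1 = 9.9723 N/mm
N_a = Gd⁴/(8D³k) = (77.3×10³ × 4.8⁴)/(8 × 35.0³ × 9.9723)
    = 4.10341e+07 / 3.4205e+06 = 12 → 12 coils

12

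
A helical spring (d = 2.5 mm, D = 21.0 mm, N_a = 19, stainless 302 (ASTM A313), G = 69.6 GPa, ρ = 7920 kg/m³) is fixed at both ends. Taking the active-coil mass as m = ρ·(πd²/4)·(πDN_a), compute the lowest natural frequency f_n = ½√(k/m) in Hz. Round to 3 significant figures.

99.5 Hz

k = Gd⁴/(8D³N_a) = (69.6×10³)(2.5⁴)/(8·21.0³·19) = 1.9314 N/mm = 1931.4 N/m
Wire length L = πDN_a = π·21.0·19 = 1253.5 mm
m = ρ·(πd²/4)·L = 7920 × 4.9087×10⁻⁶ m² × 1.2535 m = 0.048732 kg
f_n = ½√(k/m) = 0.5·√(1931.4/0.048732) = 0.5·√(39632) = 99.539 Hz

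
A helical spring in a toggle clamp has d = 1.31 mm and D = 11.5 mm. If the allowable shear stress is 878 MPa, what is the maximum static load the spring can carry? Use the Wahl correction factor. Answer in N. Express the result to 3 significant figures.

C = D/d = 11.5/1.31 = 8.7786
K_W = (4C−1)/(4C−4) + 0.615/C = 34.115/31.115 + 0.0701 = 1.1665
τ_max = K·8FD/(πd³) → F_max = τ_allow·πd³/(8DK)
F_max = 878·π·1.31³/(8·11.5·1.1665) = 6201/107.32 = 57.782 N

57.8 N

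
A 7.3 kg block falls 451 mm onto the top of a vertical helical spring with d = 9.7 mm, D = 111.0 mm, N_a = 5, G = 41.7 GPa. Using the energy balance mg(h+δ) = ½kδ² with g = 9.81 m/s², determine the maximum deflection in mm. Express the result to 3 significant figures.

109 mm

k = Gd⁴/(8D³N_a) = (41.7×10³)(9.7⁴)/(8·111.0³·5) = 6.7483 N/mm
W = mg = 7.3 × 9.81 = 71.613 N
½kδ² − Wδ − Wh = 0 → δ = (W + √(W² + 2kWh))/k
δ = (71.613 + √(5128.4 + 435906))/6.7483 = (71.613 + 664.1)/6.7483 = 109.02 mm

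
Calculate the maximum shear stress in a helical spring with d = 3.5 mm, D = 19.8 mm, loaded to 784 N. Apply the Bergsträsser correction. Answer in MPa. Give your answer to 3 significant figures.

1160 MPa

Spring index C = D/d = 19.8/3.5 = 5.6571
K_B = (4C+2)/(4C−3) = 24.629/19.629 = 1.2547
τ₀ = 8FD/(πd³) = 8·784·19.8/(π·3.5³) = 124186/134.7 = 921.97 MPa
τ_max = K·τ₀ = 1.2547 × 921.97 = 1156.8 MPa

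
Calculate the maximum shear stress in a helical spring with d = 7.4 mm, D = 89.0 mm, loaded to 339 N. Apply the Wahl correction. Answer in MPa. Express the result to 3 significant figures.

Spring index C = D/d = 89.0/7.4 = 12.0270
K_W = (4C−1)/(4C−4) + 0.615/C = 47.108/44.108 + 0.0511 = 1.1191
τ₀ = 8FD/(πd³) = 8·339·89.0/(π·7.4³) = 241368/1273 = 189.6 MPa
τ_max = K·τ₀ = 1.1191 × 189.6 = 212.19 MPa

212 MPa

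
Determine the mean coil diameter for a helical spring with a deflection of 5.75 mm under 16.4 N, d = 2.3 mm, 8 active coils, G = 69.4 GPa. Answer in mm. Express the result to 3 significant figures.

Required rate k = F/δ = 16.4/5.75 = 2.8522 N/mm
D = (Gd⁴/(8N_a·k))^(1/3) = (69.4×10³·2.3⁴/(8·8·2.8522))^(1/3)
  = (10639.3)^(1/3) = 21.9940 mm

22.0 mm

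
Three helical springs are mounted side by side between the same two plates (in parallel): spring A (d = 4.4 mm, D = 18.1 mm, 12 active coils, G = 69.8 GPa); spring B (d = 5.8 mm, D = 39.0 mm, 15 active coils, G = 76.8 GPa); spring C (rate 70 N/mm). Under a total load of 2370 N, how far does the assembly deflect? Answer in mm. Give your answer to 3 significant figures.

k_A = Gd⁴/(8D³N_a) = (69.8×10³)(4.4⁴)/(8·18.1³·12) = 45.958 N/mm
k_B = Gd⁴/(8D³N_a) = (76.8×10³)(5.8⁴)/(8·39.0³·15) = 12.21 N/mm
Parallel: k_eq = 45.958 + 12.21 + 70 = 128.17 N/mm
δ = F/k_eq = 2370/128.17 = 18.491 mm

18.5 mm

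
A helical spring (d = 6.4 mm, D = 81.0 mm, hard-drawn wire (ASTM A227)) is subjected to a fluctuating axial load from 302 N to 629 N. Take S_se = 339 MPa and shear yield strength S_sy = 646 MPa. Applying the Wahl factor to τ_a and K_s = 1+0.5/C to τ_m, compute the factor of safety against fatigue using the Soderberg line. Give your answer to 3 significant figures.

0.988

C = D/d = 81.0/6.4 = 12.6562; K_W = (4C−1)/(4C−4)+0.615/C = 1.1129; K_s = 1+0.5/C = 1.0395
F_a = (F_max−F_min)/2 = 163.5 N; F_m = (F_max+F_min)/2 = 465.5 N
τ_a = K_W·8F_aD/(πd³) = 1.1129 × 128.65 = 143.18 MPa
τ_m = K_s·8F_mD/(πd³) = 1.0395 × 366.27 = 380.74 MPa
Soderberg: 1/n_f = τ_a/S_se + τ_m/S_sy = 143.18/339 + 380.74/646 = 0.42235 + 0.58939 = 1.0117
n_f = 1/1.0117 = 0.9884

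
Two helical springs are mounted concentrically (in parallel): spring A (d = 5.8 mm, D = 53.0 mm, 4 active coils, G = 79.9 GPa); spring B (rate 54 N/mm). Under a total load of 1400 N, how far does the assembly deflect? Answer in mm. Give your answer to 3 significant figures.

k_A = Gd⁴/(8D³N_a) = (79.9×10³)(5.8⁴)/(8·53.0³·4) = 18.979 N/mm
Parallel: k_eq = 18.979 + 54 = 72.979 N/mm
δ = F/k_eq = 1400/72.979 = 19.184 mm

19.2 mm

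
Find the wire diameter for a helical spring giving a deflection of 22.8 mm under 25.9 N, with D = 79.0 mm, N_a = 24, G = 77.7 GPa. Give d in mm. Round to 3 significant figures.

Required rate k = F/δ = 25.9/22.8 = 1.136 N/mm
d = (8D³N_a·k / G)^(1/4) = (8·79.0³·24·1.136 / (77.7×10³))^0.25
  = (1384)^0.25 = 6.0993 mm

6.10 mm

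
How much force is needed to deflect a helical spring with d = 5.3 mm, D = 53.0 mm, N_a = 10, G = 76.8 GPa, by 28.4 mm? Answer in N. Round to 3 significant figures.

k = Gd⁴/(8D³N_a) = (76.8×10³)(5.3⁴)/(8·53.0³·10) = 5.088 N/mm
F = k·δ = 5.088 × 28.4 = 144.5 N

144 N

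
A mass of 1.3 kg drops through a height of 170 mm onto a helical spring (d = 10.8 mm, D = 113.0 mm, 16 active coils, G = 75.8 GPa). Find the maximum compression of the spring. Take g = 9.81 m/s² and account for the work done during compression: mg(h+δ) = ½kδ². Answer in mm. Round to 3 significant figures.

30.2 mm

k = Gd⁴/(8D³N_a) = (75.8×10³)(10.8⁴)/(8·113.0³·16) = 5.5837 N/mm
W = mg = 1.3 × 9.81 = 12.753 N
½kδ² − Wδ − Wh = 0 → δ = (W + √(W² + 2kWh))/k
δ = (12.753 + √(162.64 + 24210.9))/5.5837 = (12.753 + 156.12)/5.5837 = 30.244 mm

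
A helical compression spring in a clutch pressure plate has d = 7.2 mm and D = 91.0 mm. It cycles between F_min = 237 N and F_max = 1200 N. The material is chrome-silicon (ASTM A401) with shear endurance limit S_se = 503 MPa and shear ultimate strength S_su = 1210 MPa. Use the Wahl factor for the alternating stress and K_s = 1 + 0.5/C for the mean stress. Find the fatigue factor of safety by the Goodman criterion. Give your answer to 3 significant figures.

0.957

C = D/d = 91.0/7.2 = 12.6389; K_W = (4C−1)/(4C−4)+0.615/C = 1.1131; K_s = 1+0.5/C = 1.0396
F_a = (F_max−F_min)/2 = 481.5 N; F_m = (F_max+F_min)/2 = 718.5 N
τ_a = K_W·8F_aD/(πd³) = 1.1131 × 298.94 = 332.75 MPa
τ_m = K_s·8F_mD/(πd³) = 1.0396 × 446.08 = 463.73 MPa
Goodman: 1/n_f = τ_a/S_se + τ_m/S_su = 332.75/503 + 463.73/1210 = 0.66152 + 0.38324 = 1.0448
n_f = 1/1.0448 = 0.9572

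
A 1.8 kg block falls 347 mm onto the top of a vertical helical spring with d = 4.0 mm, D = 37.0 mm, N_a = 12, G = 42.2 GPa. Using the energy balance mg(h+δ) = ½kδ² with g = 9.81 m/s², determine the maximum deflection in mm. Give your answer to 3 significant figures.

82.6 mm

k = Gd⁴/(8D³N_a) = (42.2×10³)(4.0⁴)/(8·37.0³·12) = 2.2217 N/mm
W = mg = 1.8 × 9.81 = 17.658 N
½kδ² − Wδ − Wh = 0 → δ = (W + √(W² + 2kWh))/k
δ = (17.658 + √(311.8 + 27225.6))/2.2217 = (17.658 + 165.94)/2.2217 = 82.642 mm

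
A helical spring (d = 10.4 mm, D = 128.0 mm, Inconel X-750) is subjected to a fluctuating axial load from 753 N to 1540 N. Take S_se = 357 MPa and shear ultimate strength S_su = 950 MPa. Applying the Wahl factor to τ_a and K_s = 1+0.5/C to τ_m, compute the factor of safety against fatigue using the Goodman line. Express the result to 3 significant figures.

C = D/d = 128.0/10.4 = 12.3077; K_W = (4C−1)/(4C−4)+0.615/C = 1.1163; K_s = 1+0.5/C = 1.0406
F_a = (F_max−F_min)/2 = 393.5 N; F_m = (F_max+F_min)/2 = 1146.5 N
τ_a = K_W·8F_aD/(πd³) = 1.1163 × 114.02 = 127.28 MPa
τ_m = K_s·8F_mD/(πd³) = 1.0406 × 332.22 = 345.72 MPa
Goodman: 1/n_f = τ_a/S_se + τ_m/S_su = 127.28/357 + 345.72/950 = 0.35654 + 0.36391 = 0.72045
n_f = 1/0.72045 = 1.388

1.39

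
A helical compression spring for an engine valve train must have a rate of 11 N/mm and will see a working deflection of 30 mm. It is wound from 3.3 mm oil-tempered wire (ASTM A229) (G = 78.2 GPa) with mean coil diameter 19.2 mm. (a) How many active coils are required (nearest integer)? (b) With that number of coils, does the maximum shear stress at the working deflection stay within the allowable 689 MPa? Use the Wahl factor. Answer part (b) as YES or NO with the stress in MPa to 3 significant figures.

N_a = Gd⁴/(8D³k) = (78.2×10³)(3.3⁴)/(8·19.2³·11) = 14.89 → N_a = 15
Actual rate k = Gd⁴/(8D³·15) = 10.919 N/mm
Working load F = kδ = 10.919·30 = 327.57 N
C = 19.2/3.3 = 5.8182; K_W = (4C−1)/(4C−4)+0.615/C = 1.2614
τ_max = K_W·8FD/(πd³) = 1.2614·445.65 = 562.13 MPa
τ_max ≤ 689 MPa → acceptable

(a) 15 coils; (b) YES, τ_max = 562 MPa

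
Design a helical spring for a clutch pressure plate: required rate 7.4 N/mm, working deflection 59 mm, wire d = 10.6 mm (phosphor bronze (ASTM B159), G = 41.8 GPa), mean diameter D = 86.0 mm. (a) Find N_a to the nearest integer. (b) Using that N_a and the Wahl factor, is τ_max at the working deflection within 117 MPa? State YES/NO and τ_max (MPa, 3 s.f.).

N_a = Gd⁴/(8D³k) = (41.8×10³)(10.6⁴)/(8·86.0³·7.4) = 14.01 → N_a = 14
Actual rate k = Gd⁴/(8D³·14) = 7.4078 N/mm
Working load F = kδ = 7.4078·59 = 437.06 N
C = 86.0/10.6 = 8.1132; K_W = (4C−1)/(4C−4)+0.615/C = 1.1812
τ_max = K_W·8FD/(πd³) = 1.1812·80.364 = 94.929 MPa
τ_max ≤ 117 MPa → acceptable

(a) 14 coils; (b) YES, τ_max = 94.9 MPa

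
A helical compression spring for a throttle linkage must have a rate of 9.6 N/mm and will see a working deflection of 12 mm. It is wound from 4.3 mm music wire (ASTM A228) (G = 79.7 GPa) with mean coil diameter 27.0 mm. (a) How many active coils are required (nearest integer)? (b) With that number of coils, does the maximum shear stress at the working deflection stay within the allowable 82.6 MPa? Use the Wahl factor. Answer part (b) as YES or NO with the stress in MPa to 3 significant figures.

(a) 18 coils; (b) NO, τ_max = 124 MPa

N_a = Gd⁴/(8D³k) = (79.7×10³)(4.3⁴)/(8·27.0³·9.6) = 18.03 → N_a = 18
Actual rate k = Gd⁴/(8D³·18) = 9.6134 N/mm
Working load F = kδ = 9.6134·12 = 115.36 N
C = 27.0/4.3 = 6.2791; K_W = (4C−1)/(4C−4)+0.615/C = 1.2400
τ_max = K_W·8FD/(πd³) = 1.2400·99.76 = 123.7 MPa
τ_max > 82.6 MPa → exceeds allowable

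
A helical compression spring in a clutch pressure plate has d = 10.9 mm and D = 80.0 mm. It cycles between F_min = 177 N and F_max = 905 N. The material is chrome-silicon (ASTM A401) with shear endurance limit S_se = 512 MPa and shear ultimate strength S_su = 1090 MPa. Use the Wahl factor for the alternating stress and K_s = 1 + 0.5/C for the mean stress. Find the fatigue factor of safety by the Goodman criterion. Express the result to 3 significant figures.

C = D/d = 80.0/10.9 = 7.3394; K_W = (4C−1)/(4C−4)+0.615/C = 1.2021; K_s = 1+0.5/C = 1.0681
F_a = (F_max−F_min)/2 = 364 N; F_m = (F_max+F_min)/2 = 541 N
τ_a = K_W·8F_aD/(πd³) = 1.2021 × 57.26 = 68.832 MPa
τ_m = K_s·8F_mD/(πd³) = 1.0681 × 85.104 = 90.901 MPa
Goodman: 1/n_f = τ_a/S_se + τ_m/S_su = 68.832/512 + 90.901/1090 = 0.13444 + 0.08340 = 0.21783
n_f = 1/0.21783 = 4.591

4.59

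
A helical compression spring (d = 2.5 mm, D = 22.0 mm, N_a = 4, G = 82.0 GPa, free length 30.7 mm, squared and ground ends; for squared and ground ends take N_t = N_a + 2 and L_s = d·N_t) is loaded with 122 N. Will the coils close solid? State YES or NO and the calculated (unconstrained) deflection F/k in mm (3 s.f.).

k = Gd⁴/(8D³N_a) = (82.0×10³)(2.5⁴)/(8·22.0³·4) = 9.4006 N/mm
N_t = 6; L_s = 2.5·6 = 15 mm; δ_solid = L₀ − L_s = 30.7 − 15 = 15.7 mm
δ = F/k = 122/9.4006 = 12.978 mm
δ < δ_solid → spring does not go solid

NO, δ = 13.0 mm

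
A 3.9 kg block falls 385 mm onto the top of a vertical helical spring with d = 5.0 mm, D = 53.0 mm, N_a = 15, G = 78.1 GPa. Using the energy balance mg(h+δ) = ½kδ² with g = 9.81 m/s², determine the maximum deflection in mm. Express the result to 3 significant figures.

k = Gd⁴/(8D³N_a) = (78.1×10³)(5.0⁴)/(8·53.0³·15) = 2.7323 N/mm
W = mg = 3.9 × 9.81 = 38.259 N
½kδ² − Wδ − Wh = 0 → δ = (W + √(W² + 2kWh))/k
δ = (38.259 + √(1463.8 + 80490.9))/2.7323 = (38.259 + 286.28)/2.7323 = 118.78 mm

119 mm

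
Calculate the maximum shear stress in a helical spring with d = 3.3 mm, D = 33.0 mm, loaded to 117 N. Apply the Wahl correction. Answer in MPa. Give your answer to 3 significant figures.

313 MPa

Spring index C = D/d = 33.0/3.3 = 10.0000
K_W = (4C−1)/(4C−4) + 0.615/C = 39.000/36.000 + 0.0615 = 1.1448
τ₀ = 8FD/(πd³) = 8·117·33.0/(π·3.3³) = 30888/112.9 = 273.59 MPa
τ_max = K·τ₀ = 1.1448 × 273.59 = 313.21 MPa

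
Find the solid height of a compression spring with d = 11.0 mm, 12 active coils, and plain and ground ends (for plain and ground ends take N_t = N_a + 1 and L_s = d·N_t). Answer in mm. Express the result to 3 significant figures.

plain and ground ends: N_t = N_a + 1 = 12 + 1 = 13
L_s = d·N_t = 11.0 × 13 = 143 mm

143 mm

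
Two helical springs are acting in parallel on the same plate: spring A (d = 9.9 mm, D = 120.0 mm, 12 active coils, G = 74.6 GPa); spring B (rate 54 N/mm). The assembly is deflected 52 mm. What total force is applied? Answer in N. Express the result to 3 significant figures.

k_A = Gd⁴/(8D³N_a) = (74.6×10³)(9.9⁴)/(8·120.0³·12) = 4.3198 N/mm
Parallel: k_eq = 4.3198 + 54 = 58.32 N/mm
F = k_eq·δ = 58.32·52 = 3032.6 N

3030 N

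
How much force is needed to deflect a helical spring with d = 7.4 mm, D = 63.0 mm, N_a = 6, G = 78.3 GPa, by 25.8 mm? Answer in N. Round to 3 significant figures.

k = Gd⁴/(8D³N_a) = (78.3×10³)(7.4⁴)/(8·63.0³·6) = 19.563 N/mm
F = k·δ = 19.563 × 25.8 = 504.71 N

505 N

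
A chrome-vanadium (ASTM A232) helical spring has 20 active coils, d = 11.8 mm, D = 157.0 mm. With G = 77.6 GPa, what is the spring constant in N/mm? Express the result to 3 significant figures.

2.43 N/mm

k = Gd⁴/(8D³N_a) = (77.6×10³ × 11.8⁴) / (8 × 157.0³ × 20)
  = 1.50449e+09 / 6.19183e+08 = 2.4298 N/mm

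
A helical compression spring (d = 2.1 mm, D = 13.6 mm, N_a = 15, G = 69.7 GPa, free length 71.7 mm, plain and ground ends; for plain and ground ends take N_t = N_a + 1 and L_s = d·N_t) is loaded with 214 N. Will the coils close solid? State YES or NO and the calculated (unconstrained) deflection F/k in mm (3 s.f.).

k = Gd⁴/(8D³N_a) = (69.7×10³)(2.1⁴)/(8·13.6³·15) = 4.4907 N/mm
N_t = 16; L_s = 2.1·16 = 33.6 mm; δ_solid = L₀ − L_s = 71.7 − 33.6 = 38.1 mm
δ = F/k = 214/4.4907 = 47.654 mm
δ ≥ δ_solid → spring goes solid

YES, δ = 47.7 mm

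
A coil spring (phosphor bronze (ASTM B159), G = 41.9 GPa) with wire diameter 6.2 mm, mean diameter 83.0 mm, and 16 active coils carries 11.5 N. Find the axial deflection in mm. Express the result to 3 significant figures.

k = Gd⁴/(8D³N_a) = (41.9×10³)(6.2⁴)/(8·83.0³·16) = 0.84593 N/mm
δ = F/k = 11.5 / 0.84593 = 13.594 mm

13.6 mm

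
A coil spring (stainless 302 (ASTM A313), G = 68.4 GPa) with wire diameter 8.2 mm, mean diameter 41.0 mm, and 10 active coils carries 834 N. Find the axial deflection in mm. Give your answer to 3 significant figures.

14.9 mm

k = Gd⁴/(8D³N_a) = (68.4×10³)(8.2⁴)/(8·41.0³·10) = 56.088 N/mm
δ = F/k = 834 / 56.088 = 14.869 mm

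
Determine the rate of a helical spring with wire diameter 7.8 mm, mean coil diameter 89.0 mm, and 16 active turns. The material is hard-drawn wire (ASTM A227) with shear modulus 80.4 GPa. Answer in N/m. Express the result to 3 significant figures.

k = Gd⁴/(8D³N_a) = (80.4×10³ × 7.8⁴) / (8 × 89.0³ × 16)
  = 2.97601e+08 / 9.0236e+07 = 3.298 N/mm = 3298 N/m

3300 N/m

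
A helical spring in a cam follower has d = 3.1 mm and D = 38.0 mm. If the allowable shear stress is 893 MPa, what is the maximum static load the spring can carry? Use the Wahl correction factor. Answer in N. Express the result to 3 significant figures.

246 N

C = D/d = 38.0/3.1 = 12.2581
K_W = (4C−1)/(4C−4) + 0.615/C = 48.032/45.032 + 0.0502 = 1.1168
τ_max = K·8FD/(πd³) → F_max = τ_allow·πd³/(8DK)
F_max = 893·π·3.1³/(8·38.0·1.1168) = 83577/339.5 = 246.17 N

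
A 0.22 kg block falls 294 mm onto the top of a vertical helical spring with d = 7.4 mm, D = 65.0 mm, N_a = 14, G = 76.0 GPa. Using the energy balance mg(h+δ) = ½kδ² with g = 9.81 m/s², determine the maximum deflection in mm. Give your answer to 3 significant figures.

k = Gd⁴/(8D³N_a) = (76.0×10³)(7.4⁴)/(8·65.0³·14) = 7.4094 N/mm
W = mg = 0.22 × 9.81 = 2.1582 N
½kδ² − Wδ − Wh = 0 → δ = (W + √(W² + 2kWh))/k
δ = (2.1582 + √(4.6578 + 9402.67))/7.4094 = (2.1582 + 96.991)/7.4094 = 13.382 mm

13.4 mm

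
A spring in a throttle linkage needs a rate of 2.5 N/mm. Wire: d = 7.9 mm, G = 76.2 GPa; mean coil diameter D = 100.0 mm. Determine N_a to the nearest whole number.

15

N_a = Gd⁴/(8D³k) = (76.2×10³ × 7.9⁴)/(8 × 100.0³ × 2.5)
    = 2.968e+08 / 2e+07 = 14.84 → 15 coils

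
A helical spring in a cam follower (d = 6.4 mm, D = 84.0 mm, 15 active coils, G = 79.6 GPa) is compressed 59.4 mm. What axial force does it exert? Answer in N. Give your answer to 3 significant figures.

k = Gd⁴/(8D³N_a) = (79.6×10³)(6.4⁴)/(8·84.0³·15) = 1.8776 N/mm
F = k·δ = 1.8776 × 59.4 = 111.53 N

112 N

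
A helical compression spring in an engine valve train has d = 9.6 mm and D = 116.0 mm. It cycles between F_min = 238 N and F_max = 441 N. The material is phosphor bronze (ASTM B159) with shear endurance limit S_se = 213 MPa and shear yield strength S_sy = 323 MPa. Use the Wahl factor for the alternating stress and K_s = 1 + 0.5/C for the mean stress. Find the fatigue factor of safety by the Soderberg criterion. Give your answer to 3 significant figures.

C = D/d = 116.0/9.6 = 12.0833; K_W = (4C−1)/(4C−4)+0.615/C = 1.1186; K_s = 1+0.5/C = 1.0414
F_a = (F_max−F_min)/2 = 101.5 N; F_m = (F_max+F_min)/2 = 339.5 N
τ_a = K_W·8F_aD/(πd³) = 1.1186 × 33.888 = 37.906 MPa
τ_m = K_s·8F_mD/(πd³) = 1.0414 × 113.35 = 118.04 MPa
Soderberg: 1/n_f = τ_a/S_se + τ_m/S_sy = 37.906/213 + 118.04/323 = 0.17796 + 0.36545 = 0.54342
n_f = 1/0.54342 = 1.84

1.84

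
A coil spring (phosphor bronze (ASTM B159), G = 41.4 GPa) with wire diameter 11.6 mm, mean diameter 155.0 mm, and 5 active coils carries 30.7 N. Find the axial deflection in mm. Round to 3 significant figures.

6.10 mm

k = Gd⁴/(8D³N_a) = (41.4×10³)(11.6⁴)/(8·155.0³·5) = 5.0324 N/mm
δ = F/k = 30.7 / 5.0324 = 6.1004 mm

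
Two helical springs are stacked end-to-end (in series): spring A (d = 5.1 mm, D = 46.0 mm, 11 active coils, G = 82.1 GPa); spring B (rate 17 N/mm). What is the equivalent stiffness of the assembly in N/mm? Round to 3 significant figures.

4.69 N/mm

k_A = Gd⁴/(8D³N_a) = (82.1×10³)(5.1⁴)/(8·46.0³·11) = 6.4844 N/mm
Series: 1/k_eq = 1/6.4844 + 1/17 = 0.21304; k_eq = 4.6939 N/mm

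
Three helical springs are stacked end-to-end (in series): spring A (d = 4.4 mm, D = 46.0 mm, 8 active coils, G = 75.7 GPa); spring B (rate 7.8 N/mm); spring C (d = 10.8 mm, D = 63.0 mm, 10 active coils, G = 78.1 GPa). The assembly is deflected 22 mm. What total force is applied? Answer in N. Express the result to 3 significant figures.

k_A = Gd⁴/(8D³N_a) = (75.7×10³)(4.4⁴)/(8·46.0³·8) = 4.5546 N/mm
k_C = Gd⁴/(8D³N_a) = (78.1×10³)(10.8⁴)/(8·63.0³·10) = 53.117 N/mm
Series: 1/k_eq = 1/4.5546 + 1/7.8 + 1/53.117 = 0.36659; k_eq = 2.7279 N/mm
F = k_eq·δ = 2.7279·22 = 60.013 N

60.0 N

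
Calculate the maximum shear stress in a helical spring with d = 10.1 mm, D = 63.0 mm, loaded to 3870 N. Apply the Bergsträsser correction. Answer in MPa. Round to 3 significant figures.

740 MPa

Spring index C = D/d = 63.0/10.1 = 6.2376
K_B = (4C+2)/(4C−3) = 26.950/21.950 = 1.2278
τ₀ = 8FD/(πd³) = 8·3870·63.0/(π·10.1³) = 1.95048e+06/3236.8 = 602.6 MPa
τ_max = K·τ₀ = 1.2278 × 602.6 = 739.86 MPa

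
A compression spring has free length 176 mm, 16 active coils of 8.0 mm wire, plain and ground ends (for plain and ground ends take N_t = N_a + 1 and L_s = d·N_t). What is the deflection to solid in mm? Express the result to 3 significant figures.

N_t = 17; L_s = 8.0·17 = 136 mm
δ_solid = L₀ − L_s = 176 − 136 = 40 mm

40.0 mm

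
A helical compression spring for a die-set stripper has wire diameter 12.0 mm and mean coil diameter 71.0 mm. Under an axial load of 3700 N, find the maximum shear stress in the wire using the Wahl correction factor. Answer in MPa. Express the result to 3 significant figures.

486 MPa

Spring index C = D/d = 71.0/12.0 = 5.9167
K_W = (4C−1)/(4C−4) + 0.615/C = 22.667/19.667 + 0.1039 = 1.2565
τ₀ = 8FD/(πd³) = 8·3700·71.0/(π·12.0³) = 2.1016e+06/5428.7 = 387.13 MPa
τ_max = K·τ₀ = 1.2565 × 387.13 = 486.42 MPa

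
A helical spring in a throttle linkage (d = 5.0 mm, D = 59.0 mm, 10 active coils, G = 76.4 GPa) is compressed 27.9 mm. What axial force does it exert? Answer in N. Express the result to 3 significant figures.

k = Gd⁴/(8D³N_a) = (76.4×10³)(5.0⁴)/(8·59.0³·10) = 2.9062 N/mm
F = k·δ = 2.9062 × 27.9 = 81.083 N

81.1 N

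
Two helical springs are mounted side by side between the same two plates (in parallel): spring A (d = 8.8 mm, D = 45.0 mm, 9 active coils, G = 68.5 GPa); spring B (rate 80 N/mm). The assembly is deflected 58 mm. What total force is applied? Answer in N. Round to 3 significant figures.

k_A = Gd⁴/(8D³N_a) = (68.5×10³)(8.8⁴)/(8·45.0³·9) = 62.611 N/mm
Parallel: k_eq = 62.611 + 80 = 142.61 N/mm
F = k_eq·δ = 142.61·58 = 8271.4 N

8270 N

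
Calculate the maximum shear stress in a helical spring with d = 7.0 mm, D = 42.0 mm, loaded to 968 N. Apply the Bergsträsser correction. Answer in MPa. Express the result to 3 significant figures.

374 MPa

Spring index C = D/d = 42.0/7.0 = 6.0000
K_B = (4C+2)/(4C−3) = 26.000/21.000 = 1.2381
τ₀ = 8FD/(πd³) = 8·968·42.0/(π·7.0³) = 325248/1077.6 = 301.84 MPa
τ_max = K·τ₀ = 1.2381 × 301.84 = 373.7 MPa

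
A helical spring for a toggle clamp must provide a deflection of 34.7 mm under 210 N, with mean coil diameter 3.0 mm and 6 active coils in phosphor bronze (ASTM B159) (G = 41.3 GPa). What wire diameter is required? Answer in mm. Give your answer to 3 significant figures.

0.660 mm

Required rate k = F/δ = 210/34.7 = 6.0519 N/mm
d = (8D³N_a·k / G)^(1/4) = (8·3.0³·6·6.0519 / (41.3×10³))^0.25
  = (0.18991)^0.25 = 0.6601 mm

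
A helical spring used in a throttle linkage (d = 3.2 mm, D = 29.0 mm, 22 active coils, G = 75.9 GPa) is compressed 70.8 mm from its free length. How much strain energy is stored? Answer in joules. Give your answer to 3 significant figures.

k = Gd⁴/(8D³N_a) = (75.9×10³)(3.2⁴)/(8·29.0³·22) = 1.8541 N/mm
U = ½kδ² = 0.5 × 1.8541 × 70.8² = 4647 N·mm = 4.647 J

4.65 J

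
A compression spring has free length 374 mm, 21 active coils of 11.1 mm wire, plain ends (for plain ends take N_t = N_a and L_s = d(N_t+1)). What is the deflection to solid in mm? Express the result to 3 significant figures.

N_t = 21; L_s = 11.1·22 = 244.2 mm
δ_solid = L₀ − L_s = 374 − 244.2 = 129.8 mm

130 mm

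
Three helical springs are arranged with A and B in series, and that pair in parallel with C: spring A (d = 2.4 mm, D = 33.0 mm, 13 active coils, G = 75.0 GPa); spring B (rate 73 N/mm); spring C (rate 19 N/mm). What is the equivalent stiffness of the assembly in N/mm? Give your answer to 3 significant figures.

k_A = Gd⁴/(8D³N_a) = (75.0×10³)(2.4⁴)/(8·33.0³·13) = 0.66578 N/mm
Springs A,B series: k_AB = 1/(1/0.66578+1/73) = 0.65976 N/mm; parallel with C: k_eq = 0.65976+19 = 19.66 N/mm

19.7 N/mm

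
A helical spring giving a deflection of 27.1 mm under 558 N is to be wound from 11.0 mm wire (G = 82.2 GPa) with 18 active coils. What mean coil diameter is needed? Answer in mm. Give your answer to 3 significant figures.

Required rate k = F/δ = 558/27.1 = 20.59 N/mm
D = (Gd⁴/(8N_a·k))^(1/3) = (82.2×10³·11.0⁴/(8·18·20.59))^(1/3)
  = (405896)^(1/3) = 74.0409 mm

74.0 mm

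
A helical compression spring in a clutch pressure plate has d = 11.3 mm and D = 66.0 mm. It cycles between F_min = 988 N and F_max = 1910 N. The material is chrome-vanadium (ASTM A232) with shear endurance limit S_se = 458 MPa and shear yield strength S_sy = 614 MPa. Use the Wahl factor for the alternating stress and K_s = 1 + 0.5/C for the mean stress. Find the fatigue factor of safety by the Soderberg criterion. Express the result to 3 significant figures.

C = D/d = 66.0/11.3 = 5.8407; K_W = (4C−1)/(4C−4)+0.615/C = 1.2602; K_s = 1+0.5/C = 1.0856
F_a = (F_max−F_min)/2 = 461 N; F_m = (F_max+F_min)/2 = 1449 N
τ_a = K_W·8F_aD/(πd³) = 1.2602 × 53.697 = 67.671 MPa
τ_m = K_s·8F_mD/(πd³) = 1.0856 × 168.78 = 183.23 MPa
Soderberg: 1/n_f = τ_a/S_se + τ_m/S_sy = 67.671/458 + 183.23/614 = 0.14775 + 0.29842 = 0.44617
n_f = 1/0.44617 = 2.241

2.24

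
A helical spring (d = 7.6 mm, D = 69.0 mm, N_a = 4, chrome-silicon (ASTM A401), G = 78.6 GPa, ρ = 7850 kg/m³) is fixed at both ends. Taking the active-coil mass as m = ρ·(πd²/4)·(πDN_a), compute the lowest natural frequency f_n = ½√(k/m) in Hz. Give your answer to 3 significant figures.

k = Gd⁴/(8D³N_a) = (78.6×10³)(7.6⁴)/(8·69.0³·4) = 24.945 N/mm = 24945 N/m
Wire length L = πDN_a = π·69.0·4 = 867.08 mm
m = ρ·(πd²/4)·L = 7850 × 45.365×10⁻⁶ m² × 0.86708 m = 0.30878 kg
f_n = ½√(k/m) = 0.5·√(24945/0.30878) = 0.5·√(80786) = 142.11 Hz

142 Hz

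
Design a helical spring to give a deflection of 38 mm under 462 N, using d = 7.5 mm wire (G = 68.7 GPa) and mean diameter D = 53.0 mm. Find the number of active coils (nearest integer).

15

Required rate k = F/δ = 462/38 = 12.158 N/mm
N_a = Gd⁴/(8D³k) = (68.7×10³ × 7.5⁴)/(8 × 53.0³ × 12.158)
    = 2.17371e+08 / 1.44802e+07 = 15.01 → 15 coils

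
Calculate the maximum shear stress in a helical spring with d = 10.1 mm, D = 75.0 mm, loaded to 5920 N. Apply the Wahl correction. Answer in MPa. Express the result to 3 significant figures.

1320 MPa

Spring index C = D/d = 75.0/10.1 = 7.4257
K_W = (4C−1)/(4C−4) + 0.615/C = 28.703/25.703 + 0.0828 = 1.1995
τ₀ = 8FD/(πd³) = 8·5920·75.0/(π·10.1³) = 3.552e+06/3236.8 = 1097.4 MPa
τ_max = K·τ₀ = 1.1995 × 1097.4 = 1316.4 MPa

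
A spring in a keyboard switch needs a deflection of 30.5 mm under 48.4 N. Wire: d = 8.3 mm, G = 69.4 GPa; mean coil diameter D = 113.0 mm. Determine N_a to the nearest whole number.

18

Required rate k = F/δ = 48.4/30.5 = 1.5869 N/mm
N_a = Gd⁴/(8D³k) = (69.4×10³ × 8.3⁴)/(8 × 113.0³ × 1.5869)
    = 3.29361e+08 / 1.83177e+07 = 17.98 → 18 coils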